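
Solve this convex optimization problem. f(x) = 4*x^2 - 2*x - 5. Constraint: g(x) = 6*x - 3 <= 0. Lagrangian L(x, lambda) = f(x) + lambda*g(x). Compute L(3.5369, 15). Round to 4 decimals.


Step 1: Evaluate f(x).
f(3.5369) = 4*3.5369^2 - 2*3.5369 - 5 = 37.9648
Step 2: Evaluate g(x).
g(3.5369) = 6*3.5369 - 3 = 18.2214
Step 3: Compute Lagrangian.
L = 37.9648 + 15*18.2214 = 311.2858


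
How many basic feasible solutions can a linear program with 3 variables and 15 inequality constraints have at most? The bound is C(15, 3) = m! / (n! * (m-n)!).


Each vertex corresponds to some choice of n active constraints out of m, so the number of vertices is at most C(m, n) = m! / (n!(m-n)!).
m = 15, n = 3
Numerator: 15 * 14 * 13
Denominator: 3! = 6
C(15, 3) = 455


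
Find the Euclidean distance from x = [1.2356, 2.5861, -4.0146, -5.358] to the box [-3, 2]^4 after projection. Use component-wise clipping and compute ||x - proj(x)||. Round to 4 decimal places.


Project each component onto [-3, 2].
clip(1.2356) = 1.2356, clip(2.5861) = 2.0, clip(-4.0146) = -3.0, clip(-5.358) = -3.0
Projection = [1.2356, 2.0, -3.0, -3.0]
Squared diffs: [0.0, 0.3435, 1.0294, 5.5602]
Distance = sqrt(6.9331) = 2.6331


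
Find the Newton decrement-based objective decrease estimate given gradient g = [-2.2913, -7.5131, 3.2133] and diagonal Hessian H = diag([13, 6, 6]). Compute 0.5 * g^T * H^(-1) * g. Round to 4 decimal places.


Step 1: H is diagonal, so H^(-1) * g = [-0.1763, -1.2522, 0.5356].
Step 2: g^T H^(-1) g = sum_i g_i^2 / H_ii
  = (-2.2913)^2/13 + (-7.5131)^2/6 + (3.2133)^2/6
  = 0.4039 + 9.4078 + 1.7209 = 11.5325
Step 3: Objective decrease = 0.5 * g^T H^(-1) g = 5.7663


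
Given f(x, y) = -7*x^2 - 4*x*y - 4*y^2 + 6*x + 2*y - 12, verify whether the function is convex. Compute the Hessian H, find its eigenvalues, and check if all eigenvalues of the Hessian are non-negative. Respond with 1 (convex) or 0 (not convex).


The Hessian of f(x,y) = -7*x^2 - 4*x*y - 4*y^2 + 6*x + 2*y - 12 is:
H = [[-14, -4], [-4, -8]]
Trace = -14 - 8 = -22
Determinant = -14*-8 - (-4)^2 = 96
Discriminant = (-22)^2 - 4*96 = 100.0
Eigenvalues: lambda_1 = -16.0, lambda_2 = -6.0
The function is not convex.

0


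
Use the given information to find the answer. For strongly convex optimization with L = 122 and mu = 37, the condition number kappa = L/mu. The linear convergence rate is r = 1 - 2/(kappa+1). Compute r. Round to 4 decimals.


Step 1: Compute the condition number.
kappa = L/mu = 122/37 = 3.2973
Step 2: Compute the convergence rate.
r = 1 - 2/(kappa + 1) = 1 - 2*mu/(L + mu) = (L - mu)/(L + mu) = 85/159 = 0.5346


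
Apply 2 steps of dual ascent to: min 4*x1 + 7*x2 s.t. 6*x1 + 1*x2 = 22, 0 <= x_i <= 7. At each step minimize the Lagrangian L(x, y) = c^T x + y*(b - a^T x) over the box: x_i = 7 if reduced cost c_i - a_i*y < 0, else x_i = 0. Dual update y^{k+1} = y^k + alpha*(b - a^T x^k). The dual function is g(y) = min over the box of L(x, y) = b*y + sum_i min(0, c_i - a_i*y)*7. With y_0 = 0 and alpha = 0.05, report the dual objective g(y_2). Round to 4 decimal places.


Dual ascent for LP: min 4*x1 + 7*x2, 6*x1 + 1*x2 = 22, 0 <= x_i <= 7
Step 1: y^k = 0.0, reduced costs: (4.0, 7.0)
  x^k = (0.0, 0.0), subgradient = b - a^T x = 22.0
  y^{k+1} = 0.0 + 0.05*22.0 = 1.1
Step 2: y^k = 1.1, reduced costs: (-2.6, 5.9)
  x^k = (7.0, 0.0), subgradient = b - a^T x = -20.0
  y^{k+1} = 1.1 + 0.05*-20.0 = 0.1
Dual objective at y_2 = 0.1: reduced costs (3.4, 6.9), box minimizer x = (0.0, 0.0)
g(y_2) = b*y + (c1 - a1*y)*x1 + (c2 - a2*y)*x2 = 22*0.1 + 3.4*0.0 + 6.9*0.0 = 2.2 + 0.0 + 0.0 = 2.2


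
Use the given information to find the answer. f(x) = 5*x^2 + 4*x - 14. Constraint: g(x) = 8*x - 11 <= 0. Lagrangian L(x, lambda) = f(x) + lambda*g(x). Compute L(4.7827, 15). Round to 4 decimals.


Step 1: Evaluate f(x).
f(4.7827) = 5*4.7827^2 + 4*4.7827 - 14 = 119.5019
Step 2: Evaluate g(x).
g(4.7827) = 8*4.7827 - 11 = 27.2616
Step 3: Compute Lagrangian.
L = 119.5019 + 15*27.2616 = 528.4259


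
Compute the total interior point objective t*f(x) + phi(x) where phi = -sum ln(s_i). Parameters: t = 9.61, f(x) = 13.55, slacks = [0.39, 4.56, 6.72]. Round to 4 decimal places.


Step 1: Compute log-barrier.
ln values: [-0.9416, 1.5173, 1.9051]
phi = -(-0.9416 + 1.5173 + 1.9051) = -2.4808
Step 2: Compute augmented objective.
t*f(x) = 9.61*13.55 = 130.2155
Total = 130.2155 - 2.4808 = 127.7347


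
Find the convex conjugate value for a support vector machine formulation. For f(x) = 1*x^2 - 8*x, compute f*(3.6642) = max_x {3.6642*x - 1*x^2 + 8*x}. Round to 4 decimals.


f*(y) = sup_x {y*x - a*x^2 - b*x} = sup_x {(y-b)*x - a*x^2}
FOC: (y - b) - 2a*x = 0 => x* = (y - b)/(2a)
x* = (3.6642 + 8)/(2*1) = 5.8321
f*(3.6642) = (y-b)^2/(4a) = (3.6642 + 8)^2/(4*1)
= 136.0536/4 = 34.0134


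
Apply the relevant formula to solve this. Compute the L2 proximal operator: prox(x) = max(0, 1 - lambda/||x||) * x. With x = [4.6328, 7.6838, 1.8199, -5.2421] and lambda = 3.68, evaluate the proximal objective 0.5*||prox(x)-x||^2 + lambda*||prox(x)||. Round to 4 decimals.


Step 1: Compute ||x||.
||x|| = 10.5497
Step 2: Compute scaling factor.
scale = max(0, 1 - 3.68/10.5497) = 0.6512
Step 3: prox(x) = [3.0168, 5.0035, 1.1851, -3.4135]
||prox(x)|| = 6.8697
Step 4: Proximal objective.
0.5*||prox-x||^2 = 6.7712
lambda*||prox|| = 25.2805
Total = 32.0515


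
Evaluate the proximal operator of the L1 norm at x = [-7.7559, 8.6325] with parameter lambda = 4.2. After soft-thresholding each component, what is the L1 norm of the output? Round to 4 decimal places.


Soft-thresholding with lambda = 4.2:
prox(-7.7559) = sign(-7.7559)*max(|-7.7559| - 4.2, 0) = -3.5559
prox(8.6325) = sign(8.6325)*max(|8.6325| - 4.2, 0) = 4.4325
prox(x) = [-3.5559, 4.4325]
||prox(x)||_1 = 3.5559 + 4.4325 = 7.9884


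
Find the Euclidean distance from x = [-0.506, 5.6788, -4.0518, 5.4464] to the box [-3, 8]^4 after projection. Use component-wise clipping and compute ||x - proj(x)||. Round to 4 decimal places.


Project each component onto [-3, 8].
clip(-0.506) = -0.506, clip(5.6788) = 5.6788, clip(-4.0518) = -3.0, clip(5.4464) = 5.4464
Projection = [-0.506, 5.6788, -3.0, 5.4464]
Squared diffs: [0.0, 0.0, 1.1063, 0.0]
Distance = sqrt(1.1063) = 1.0518


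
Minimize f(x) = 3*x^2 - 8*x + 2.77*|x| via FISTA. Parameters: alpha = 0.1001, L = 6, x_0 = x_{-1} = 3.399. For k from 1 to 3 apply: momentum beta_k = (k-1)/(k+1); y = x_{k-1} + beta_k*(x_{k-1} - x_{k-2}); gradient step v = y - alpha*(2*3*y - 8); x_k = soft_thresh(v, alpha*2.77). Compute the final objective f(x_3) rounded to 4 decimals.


FISTA on f(x) = 3*x^2 - 8*x + 2.77*|x|
L = 6, alpha = 0.1001
Iteration 1: beta = 0.0, y = 3.399 + 0.0*(3.399 - 3.399) = 3.399
  grad(y) = 12.394, v = y - alpha*grad = 2.1584
  prox(v) = soft_thresh(2.1584, 0.2773) = 1.8811
Iteration 2: beta = 0.3333, y = 1.8811 + 0.3333*(1.8811 - 3.399) = 1.3751
  grad(y) = 0.2507, v = y - alpha*grad = 1.35
  prox(v) = soft_thresh(1.35, 0.2773) = 1.0727
Iteration 3: beta = 0.5, y = 1.0727 + 0.5*(1.0727 - 1.8811) = 0.6686
  grad(y) = -3.9886, v = y - alpha*grad = 1.0678
  prox(v) = soft_thresh(1.0678, 0.2773) = 0.7906
f(x_3) = 3*0.7906^2 - 8*0.7906 + 2.77*|0.7906| = -2.2597


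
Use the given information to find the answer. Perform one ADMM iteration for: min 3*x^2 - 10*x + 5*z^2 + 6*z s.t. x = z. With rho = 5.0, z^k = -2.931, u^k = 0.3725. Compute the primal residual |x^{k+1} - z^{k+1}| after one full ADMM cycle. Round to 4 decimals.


ADMM iteration with rho = 5.0, z^k = -2.931, u^k = 0.3725
Step 1: x-update.
Minimize 3*x^2 - 10*x + (5.0/2)*(x + 2.931 + 0.3725)^2
FOC: (2*3 + 5.0)*x = 10 + 5.0*(-2.931 - 0.3725)
x^{k+1} = -0.5925
Step 2: z-update.
Minimize 5*z^2 + 6*z + (5.0/2)*(-0.5925 - z + 0.3725)^2
FOC: (2*5 + 5.0)*z = -6 + 5.0*(-0.5925 + 0.3725)
z^{k+1} = -0.4733
Step 3: u-update.
u^{k+1} = 0.3725 - 0.5925 + 0.4733 = 0.2533
Step 4: Primal residual = |-0.5925 + 0.4733| = 0.1192


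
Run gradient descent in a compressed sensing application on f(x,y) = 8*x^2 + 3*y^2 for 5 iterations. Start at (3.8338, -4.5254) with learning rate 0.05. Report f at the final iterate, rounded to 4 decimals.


Gradient descent on f(x,y) = 8*x^2 + 3*y^2.
Starting point: (3.8338, -4.5254), alpha = 0.05
Step 1: grad_x = 2*8*3.8338 = 61.3408, grad_y = 2*3*-4.5254 = -27.1524
  x_1 = 3.8338 - 0.05*61.3408 = 0.7668
  y_1 = -4.5254 - 0.05*-27.1524 = -3.1678
Step 2: grad_x = 2*8*0.7668 = 12.2682, grad_y = 2*3*-3.1678 = -19.0067
  x_2 = 0.7668 - 0.05*12.2682 = 0.1534
  y_2 = -3.1678 - 0.05*-19.0067 = -2.2174
Step 3: grad_x = 2*8*0.1534 = 2.4536, grad_y = 2*3*-2.2174 = -13.3047
  x_3 = 0.1534 - 0.05*2.4536 = 0.0307
  y_3 = -2.2174 - 0.05*-13.3047 = -1.5522
Step 4: grad_x = 2*8*0.0307 = 0.4907, grad_y = 2*3*-1.5522 = -9.3133
  x_4 = 0.0307 - 0.05*0.4907 = 0.0061
  y_4 = -1.5522 - 0.05*-9.3133 = -1.0865
Step 5: grad_x = 2*8*0.0061 = 0.0981, grad_y = 2*3*-1.0865 = -6.5193
  x_5 = 0.0061 - 0.05*0.0981 = 0.0012
  y_5 = -1.0865 - 0.05*-6.5193 = -0.7606
f(0.0012, -0.7606) = 8*0.0012^2 + 3*(-0.7606)^2 = 1.7355


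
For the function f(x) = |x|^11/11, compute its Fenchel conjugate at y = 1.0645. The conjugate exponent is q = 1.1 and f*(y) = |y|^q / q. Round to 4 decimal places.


The conjugate exponent q satisfies 1/p + 1/q = 1.
p = 11, so q = 11/(11 - 1) = 1.1
|y|^q = 1.0645^1.1 = 1.0712
f*(1.0645) = 1.0712 / 1.1 = 0.9738


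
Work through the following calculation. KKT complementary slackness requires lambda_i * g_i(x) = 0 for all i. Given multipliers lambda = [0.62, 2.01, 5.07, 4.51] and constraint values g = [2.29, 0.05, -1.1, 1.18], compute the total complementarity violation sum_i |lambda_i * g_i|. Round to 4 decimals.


KKT complementary slackness check:
lambda_1 * g_1 = 0.62 * 2.29 = 1.4198
lambda_2 * g_2 = 2.01 * 0.05 = 0.1005
lambda_3 * g_3 = 5.07 * -1.1 = -5.577
lambda_4 * g_4 = 4.51 * 1.18 = 5.3218
Total violation = 1.4198 + 0.1005 + 5.577 + 5.3218 = 12.4191


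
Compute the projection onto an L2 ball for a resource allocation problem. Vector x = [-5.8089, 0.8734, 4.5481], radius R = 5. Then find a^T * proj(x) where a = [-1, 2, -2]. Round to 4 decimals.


Step 1: Compute ||x|| (intermediates to 6 decimals).
||x|| = sqrt((-5.8089)^2 + 0.8734^2 + 4.5481^2) = 7.429089
Step 2: Project.
Since ||x|| > R, scale = R/||x|| = 5/7.429089 = 0.67303, proj(x) = scale * x
proj(x) = [-3.909564, 0.587824, 3.061008]
Step 3: Dot product.
a^T * proj(x) = -1*(-3.909564) + 2*0.587824 - 2*3.061008 = -1.0368


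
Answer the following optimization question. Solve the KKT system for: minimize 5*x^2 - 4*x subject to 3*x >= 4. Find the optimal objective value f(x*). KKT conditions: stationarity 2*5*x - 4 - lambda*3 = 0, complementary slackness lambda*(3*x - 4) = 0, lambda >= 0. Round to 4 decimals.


Step 1: Try lambda = 0 (constraint inactive).
x_unc = 4/(2*5) = 0.4
Check: 3*0.4 = 1.2 < 4 -- violated!
Step 2: Constraint must be active: 3*x = 4
x* = 4/3 = 1.3333 (rounded; the exact value 4/3 is used below)
lambda = (2*5*(4/3) - 4)/3 = 3.1111
Step 3: Compute optimal value.
f(x*) = 5*(4/3)^2 - 4*(4/3) = 3.5556


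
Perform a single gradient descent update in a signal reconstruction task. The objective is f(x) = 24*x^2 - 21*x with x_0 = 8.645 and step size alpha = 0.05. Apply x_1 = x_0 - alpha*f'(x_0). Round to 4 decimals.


We compute the gradient at x_0 and apply the update.
f'(x) = 48*x - 21
f'(8.645) = 48*8.645 - 21 = 393.96
x_1 = 8.645 - 0.05*393.96 = -11.053


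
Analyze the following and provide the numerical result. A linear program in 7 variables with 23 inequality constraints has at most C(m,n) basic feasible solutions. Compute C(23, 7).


Each vertex corresponds to some choice of n active constraints out of m, so the number of vertices is at most C(m, n) = m! / (n!(m-n)!).
m = 23, n = 7
Numerator: 23 * 22 * 21 * 20 * 19 * 18 * 17
Denominator: 7! = 5040
C(23, 7) = 245157


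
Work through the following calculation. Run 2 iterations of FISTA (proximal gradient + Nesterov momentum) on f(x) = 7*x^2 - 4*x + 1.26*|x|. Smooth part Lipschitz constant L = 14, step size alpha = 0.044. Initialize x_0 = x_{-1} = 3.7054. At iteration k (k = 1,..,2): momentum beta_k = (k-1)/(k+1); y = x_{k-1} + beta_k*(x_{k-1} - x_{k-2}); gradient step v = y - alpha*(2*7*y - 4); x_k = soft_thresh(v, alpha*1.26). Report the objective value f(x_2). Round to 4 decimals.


FISTA on f(x) = 7*x^2 - 4*x + 1.26*|x|
L = 14, alpha = 0.044
Iteration 1: beta = 0.0, y = 3.7054 + 0.0*(3.7054 - 3.7054) = 3.7054
  grad(y) = 47.8756, v = y - alpha*grad = 1.5989
  prox(v) = soft_thresh(1.5989, 0.0554) = 1.5434
Iteration 2: beta = 0.3333, y = 1.5434 + 0.3333*(1.5434 - 3.7054) = 0.8228
  grad(y) = 7.5189, v = y - alpha*grad = 0.4919
  prox(v) = soft_thresh(0.4919, 0.0554) = 0.4365
f(x_2) = 7*0.4365^2 - 4*0.4365 + 1.26*|0.4365| = 0.1377


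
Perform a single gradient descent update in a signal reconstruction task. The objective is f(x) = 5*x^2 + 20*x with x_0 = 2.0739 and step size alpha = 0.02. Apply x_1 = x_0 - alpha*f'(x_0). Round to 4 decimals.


We compute the gradient at x_0 and apply the update.
f'(x) = 10*x + 20
f'(2.0739) = 10*2.0739 + 20 = 40.739
x_1 = 2.0739 - 0.02*40.739 = 1.2591


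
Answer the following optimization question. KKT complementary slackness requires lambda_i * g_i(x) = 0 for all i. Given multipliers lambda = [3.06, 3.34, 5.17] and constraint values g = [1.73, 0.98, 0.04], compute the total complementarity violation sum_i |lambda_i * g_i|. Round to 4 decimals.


KKT complementary slackness check:
lambda_1 * g_1 = 3.06 * 1.73 = 5.2938
lambda_2 * g_2 = 3.34 * 0.98 = 3.2732
lambda_3 * g_3 = 5.17 * 0.04 = 0.2068
Total violation = 5.2938 + 3.2732 + 0.2068 = 8.7738


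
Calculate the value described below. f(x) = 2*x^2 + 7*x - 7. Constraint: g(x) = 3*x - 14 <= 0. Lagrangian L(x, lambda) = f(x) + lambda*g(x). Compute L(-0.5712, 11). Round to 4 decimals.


Step 1: Evaluate f(x).
f(-0.5712) = 2*(-0.5712)^2 + 7*(-0.5712) - 7 = -10.3459
Step 2: Evaluate g(x).
g(-0.5712) = 3*-0.5712 - 14 = -15.7136
Step 3: Compute Lagrangian.
L = -10.3459 + 11*-15.7136 = -183.1955


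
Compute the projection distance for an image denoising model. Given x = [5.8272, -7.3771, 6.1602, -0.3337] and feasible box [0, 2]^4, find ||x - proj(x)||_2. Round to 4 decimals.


Project each component onto [0, 2].
clip(5.8272) = 2.0, clip(-7.3771) = 0.0, clip(6.1602) = 2.0, clip(-0.3337) = 0.0
Projection = [2.0, 0.0, 2.0, 0.0]
Squared diffs: [14.6475, 54.4216, 17.3073, 0.1114]
Distance = sqrt(86.4878) = 9.2999


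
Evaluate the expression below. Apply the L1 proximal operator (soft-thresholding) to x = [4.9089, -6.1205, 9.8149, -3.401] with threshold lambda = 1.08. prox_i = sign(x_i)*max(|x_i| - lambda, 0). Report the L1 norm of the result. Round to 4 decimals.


Soft-thresholding with lambda = 1.08:
prox(4.9089) = sign(4.9089)*max(|4.9089| - 1.08, 0) = 3.8289
prox(-6.1205) = sign(-6.1205)*max(|-6.1205| - 1.08, 0) = -5.0405
prox(9.8149) = sign(9.8149)*max(|9.8149| - 1.08, 0) = 8.7349
prox(-3.401) = sign(-3.401)*max(|-3.401| - 1.08, 0) = -2.321
prox(x) = [3.8289, -5.0405, 8.7349, -2.321]
||prox(x)||_1 = 3.8289 + 5.0405 + 8.7349 + 2.321 = 19.9253


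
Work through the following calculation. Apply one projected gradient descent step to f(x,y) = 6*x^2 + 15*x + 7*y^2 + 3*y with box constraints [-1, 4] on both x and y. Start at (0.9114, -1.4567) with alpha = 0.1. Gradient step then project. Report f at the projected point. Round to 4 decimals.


Step 1: Compute gradient at (0.9114, -1.4567).
grad_x = 2*6*0.9114 + 15 = 25.9368
grad_y = 2*7*-1.4567 + 3 = -17.3938
Step 2: Gradient step.
x_raw = 0.9114 - 0.1*25.9368 = -1.6823
y_raw = -1.4567 - 0.1*-17.3938 = 0.2827
Step 3: Project onto [-1, 4].
x_proj = clip(-1.6823) = -1.0
y_proj = clip(0.2827) = 0.2827
Step 4: Evaluate f.
f(-1.0, 0.2827) = -7.5926


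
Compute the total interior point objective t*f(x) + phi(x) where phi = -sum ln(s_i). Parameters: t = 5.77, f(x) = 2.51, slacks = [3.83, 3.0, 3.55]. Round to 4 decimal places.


Step 1: Compute log-barrier.
ln values: [1.3429, 1.0986, 1.2669]
phi = -(1.3429 + 1.0986 + 1.2669) = -3.7084
Step 2: Compute augmented objective.
t*f(x) = 5.77*2.51 = 14.4827
Total = 14.4827 - 3.7084 = 10.7743


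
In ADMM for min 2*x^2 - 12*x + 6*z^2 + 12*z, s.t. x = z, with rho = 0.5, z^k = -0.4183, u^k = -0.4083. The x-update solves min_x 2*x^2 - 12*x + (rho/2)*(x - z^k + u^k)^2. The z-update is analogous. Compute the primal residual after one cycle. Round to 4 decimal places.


ADMM iteration with rho = 0.5, z^k = -0.4183, u^k = -0.4083
Step 1: x-update.
Minimize 2*x^2 - 12*x + (0.5/2)*(x + 0.4183 - 0.4083)^2
FOC: (2*2 + 0.5)*x = 12 + 0.5*(-0.4183 + 0.4083)
x^{k+1} = 2.6656
Step 2: z-update.
Minimize 6*z^2 + 12*z + (0.5/2)*(2.6656 - z - 0.4083)^2
FOC: (2*6 + 0.5)*z = -12 + 0.5*(2.6656 - 0.4083)
z^{k+1} = -0.8697
Step 3: u-update.
u^{k+1} = -0.4083 + 2.6656 + 0.8697 = 3.127
Step 4: Primal residual = |2.6656 + 0.8697| = 3.5353


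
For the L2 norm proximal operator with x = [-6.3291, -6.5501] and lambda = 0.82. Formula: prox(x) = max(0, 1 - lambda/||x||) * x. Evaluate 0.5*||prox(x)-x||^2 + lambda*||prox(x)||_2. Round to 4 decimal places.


Step 1: Compute ||x||.
||x|| = 9.1083
Step 2: Compute scaling factor.
scale = max(0, 1 - 0.82/9.1083) = 0.91
Step 3: prox(x) = [-5.7593, -5.9604]
||prox(x)|| = 8.2883
Step 4: Proximal objective.
0.5*||prox-x||^2 = 0.3362
lambda*||prox|| = 6.7964
Total = 7.1326


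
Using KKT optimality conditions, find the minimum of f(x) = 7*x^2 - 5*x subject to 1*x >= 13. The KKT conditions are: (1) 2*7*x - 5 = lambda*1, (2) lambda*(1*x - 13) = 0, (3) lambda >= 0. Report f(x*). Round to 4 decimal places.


Step 1: Try lambda = 0 (constraint inactive).
x_unc = 5/(2*7) = 0.3571
Check: 1*0.3571 = 0.3571 < 13 -- violated!
Step 2: Constraint must be active: 1*x = 13
x* = 13/1 = 13.0
lambda = (2*7*13.0 - 5)/1 = 177.0
Step 3: Compute optimal value.
f(x*) = 7*13.0^2 - 5*13.0 = 1118.0


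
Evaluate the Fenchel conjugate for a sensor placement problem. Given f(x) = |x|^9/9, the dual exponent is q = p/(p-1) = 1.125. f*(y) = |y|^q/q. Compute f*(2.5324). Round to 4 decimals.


The conjugate exponent q satisfies 1/p + 1/q = 1.
p = 9, so q = 9/(9 - 1) = 1.125
|y|^q = 2.5324^1.125 = 2.8443
f*(2.5324) = 2.8443 / 1.125 = 2.5283


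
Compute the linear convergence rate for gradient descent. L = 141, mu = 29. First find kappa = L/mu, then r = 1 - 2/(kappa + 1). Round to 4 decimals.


Step 1: Compute the condition number.
kappa = L/mu = 141/29 = 4.8621
Step 2: Compute the convergence rate.
r = 1 - 2/(kappa + 1) = 1 - 2*mu/(L + mu) = (L - mu)/(L + mu) = 112/170 = 0.6588


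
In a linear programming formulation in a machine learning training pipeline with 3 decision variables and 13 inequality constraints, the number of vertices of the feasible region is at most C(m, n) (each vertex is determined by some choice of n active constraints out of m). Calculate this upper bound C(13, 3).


Each vertex corresponds to some choice of n active constraints out of m, so the number of vertices is at most C(m, n) = m! / (n!(m-n)!).
m = 13, n = 3
Numerator: 13 * 12 * 11
Denominator: 3! = 6
C(13, 3) = 286


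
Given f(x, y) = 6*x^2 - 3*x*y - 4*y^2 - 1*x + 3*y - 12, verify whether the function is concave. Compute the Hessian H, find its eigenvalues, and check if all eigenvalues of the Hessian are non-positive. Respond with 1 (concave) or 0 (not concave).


The Hessian of f(x,y) = 6*x^2 - 3*x*y - 4*y^2 - 1*x + 3*y - 12 is:
H = [[12, -3], [-3, -8]]
Trace = 12 - 8 = 4
Determinant = 12*-8 - (-3)^2 = -105
Discriminant = (4)^2 - 4*-105 = 436.0
Eigenvalues: lambda_1 = -8.4403, lambda_2 = 12.4403
The function is not concave.

0


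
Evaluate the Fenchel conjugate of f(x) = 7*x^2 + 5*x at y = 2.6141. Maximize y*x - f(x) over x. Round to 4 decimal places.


f*(y) = sup_x {y*x - a*x^2 - b*x} = sup_x {(y-b)*x - a*x^2}
FOC: (y - b) - 2a*x = 0 => x* = (y - b)/(2a)
x* = (2.6141 - 5)/(2*7) = -0.1704
f*(2.6141) = (y-b)^2/(4a) = (2.6141 - 5)^2/(4*7)
= 5.6925/28 = 0.2033


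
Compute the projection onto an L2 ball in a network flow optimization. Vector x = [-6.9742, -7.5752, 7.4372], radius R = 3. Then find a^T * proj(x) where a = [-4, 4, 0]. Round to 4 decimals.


Step 1: Compute ||x|| (intermediates to 6 decimals).
||x|| = sqrt((-6.9742)^2 + (-7.5752)^2 + 7.4372^2) = 12.701774
Step 2: Project.
Since ||x|| > R, scale = R/||x|| = 3/12.701774 = 0.236187, proj(x) = scale * x
proj(x) = [-1.647215, -1.789164, 1.75657]
Step 3: Dot product.
a^T * proj(x) = -4*(-1.647215) + 4*(-1.789164) + 0*1.75657 = -0.5678


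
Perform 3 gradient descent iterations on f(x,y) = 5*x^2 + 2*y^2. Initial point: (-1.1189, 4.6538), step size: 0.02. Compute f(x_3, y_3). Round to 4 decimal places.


Gradient descent on f(x,y) = 5*x^2 + 2*y^2.
Starting point: (-1.1189, 4.6538), alpha = 0.02
Step 1: grad_x = 2*5*-1.1189 = -11.189, grad_y = 2*2*4.6538 = 18.6152
  x_1 = -1.1189 - 0.02*-11.189 = -0.8951
  y_1 = 4.6538 - 0.02*18.6152 = 4.2815
Step 2: grad_x = 2*5*-0.8951 = -8.9512, grad_y = 2*2*4.2815 = 17.126
  x_2 = -0.8951 - 0.02*-8.9512 = -0.7161
  y_2 = 4.2815 - 0.02*17.126 = 3.939
Step 3: grad_x = 2*5*-0.7161 = -7.161, grad_y = 2*2*3.939 = 15.7559
  x_3 = -0.7161 - 0.02*-7.161 = -0.5729
  y_3 = 3.939 - 0.02*15.7559 = 3.6239
f(-0.5729, 3.6239) = 5*(-0.5729)^2 + 2*3.6239^2 = 27.9056


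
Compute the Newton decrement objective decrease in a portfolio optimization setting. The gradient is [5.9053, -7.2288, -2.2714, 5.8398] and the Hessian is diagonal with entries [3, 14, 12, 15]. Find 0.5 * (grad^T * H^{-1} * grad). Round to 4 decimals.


Step 1: H is diagonal, so H^(-1) * g = [1.9684, -0.5163, -0.1893, 0.3893].
Step 2: g^T H^(-1) g = sum_i g_i^2 / H_ii
  = (5.9053)^2/3 + (-7.2288)^2/14 + (-2.2714)^2/12 + (5.8398)^2/15
  = 11.6242 + 3.7325 + 0.4299 + 2.2736 = 18.0602
Step 3: Objective decrease = 0.5 * g^T H^(-1) g = 9.0301


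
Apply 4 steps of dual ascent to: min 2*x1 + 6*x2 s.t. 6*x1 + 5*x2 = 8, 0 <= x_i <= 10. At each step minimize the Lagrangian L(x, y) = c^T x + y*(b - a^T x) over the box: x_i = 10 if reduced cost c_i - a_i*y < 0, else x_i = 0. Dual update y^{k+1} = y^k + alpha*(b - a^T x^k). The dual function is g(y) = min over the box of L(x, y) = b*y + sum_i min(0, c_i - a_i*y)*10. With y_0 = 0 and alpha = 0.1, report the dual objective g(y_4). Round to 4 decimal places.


Dual ascent for LP: min 2*x1 + 6*x2, 6*x1 + 5*x2 = 8, 0 <= x_i <= 10
Step 1: y^k = 0.0, reduced costs: (2.0, 6.0)
  x^k = (0.0, 0.0), subgradient = b - a^T x = 8.0
  y^{k+1} = 0.0 + 0.1*8.0 = 0.8
Step 2: y^k = 0.8, reduced costs: (-2.8, 2.0)
  x^k = (10.0, 0.0), subgradient = b - a^T x = -52.0
  y^{k+1} = 0.8 + 0.1*-52.0 = -4.4
Step 3: y^k = -4.4, reduced costs: (28.4, 28.0)
  x^k = (0.0, 0.0), subgradient = b - a^T x = 8.0
  y^{k+1} = -4.4 + 0.1*8.0 = -3.6
Step 4: y^k = -3.6, reduced costs: (23.6, 24.0)
  x^k = (0.0, 0.0), subgradient = b - a^T x = 8.0
  y^{k+1} = -3.6 + 0.1*8.0 = -2.8
Dual objective at y_4 = -2.8: reduced costs (18.8, 20.0), box minimizer x = (0.0, 0.0)
g(y_4) = b*y + (c1 - a1*y)*x1 + (c2 - a2*y)*x2 = 8*(-2.8) + 18.8*0.0 + 20.0*0.0 = -22.4 + 0.0 + 0.0 = -22.4


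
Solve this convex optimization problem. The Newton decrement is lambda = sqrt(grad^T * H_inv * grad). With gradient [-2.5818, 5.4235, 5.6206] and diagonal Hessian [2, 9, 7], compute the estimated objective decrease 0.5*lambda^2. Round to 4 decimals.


Step 1: H is diagonal, so H^(-1) * g = [-1.2909, 0.6026, 0.8029].
Step 2: g^T H^(-1) g = sum_i g_i^2 / H_ii
  = (-2.5818)^2/2 + (5.4235)^2/9 + (5.6206)^2/7
  = 3.3328 + 3.2683 + 4.513 = 11.1141
Step 3: Objective decrease = 0.5 * g^T H^(-1) g = 5.5571


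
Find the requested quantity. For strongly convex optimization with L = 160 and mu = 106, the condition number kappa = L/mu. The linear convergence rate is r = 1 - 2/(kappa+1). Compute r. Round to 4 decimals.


Step 1: Compute the condition number.
kappa = L/mu = 160/106 = 1.5094
Step 2: Compute the convergence rate.
r = 1 - 2/(kappa + 1) = 1 - 2*mu/(L + mu) = (L - mu)/(L + mu) = 54/266 = 0.203


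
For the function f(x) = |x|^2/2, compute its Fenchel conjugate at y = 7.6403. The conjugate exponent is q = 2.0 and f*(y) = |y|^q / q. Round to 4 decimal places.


The conjugate exponent q satisfies 1/p + 1/q = 1.
p = 2, so q = 2/(2 - 1) = 2.0
|y|^q = 7.6403^2.0 = 58.3742
f*(7.6403) = 58.3742 / 2.0 = 29.1871


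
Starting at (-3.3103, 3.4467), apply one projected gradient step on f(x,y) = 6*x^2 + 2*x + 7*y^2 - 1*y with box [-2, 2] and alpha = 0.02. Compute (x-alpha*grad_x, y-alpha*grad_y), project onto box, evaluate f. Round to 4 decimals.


Step 1: Compute gradient at (-3.3103, 3.4467).
grad_x = 2*6*-3.3103 + 2 = -37.7236
grad_y = 2*7*3.4467 - 1 = 47.2538
Step 2: Gradient step.
x_raw = -3.3103 - 0.02*-37.7236 = -2.5558
y_raw = 3.4467 - 0.02*47.2538 = 2.5016
Step 3: Project onto [-2, 2].
x_proj = clip(-2.5558) = -2.0
y_proj = clip(2.5016) = 2.0
Step 4: Evaluate f.
f(-2.0, 2.0) = 46.0


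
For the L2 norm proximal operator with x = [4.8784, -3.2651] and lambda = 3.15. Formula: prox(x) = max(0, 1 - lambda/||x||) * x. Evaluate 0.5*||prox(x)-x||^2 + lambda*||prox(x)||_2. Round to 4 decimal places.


Step 1: Compute ||x||.
||x|| = 5.8702
Step 2: Compute scaling factor.
scale = max(0, 1 - 3.15/5.8702) = 0.4634
Step 3: prox(x) = [2.2606, -1.513]
||prox(x)|| = 2.7202
Step 4: Proximal objective.
0.5*||prox-x||^2 = 4.9613
lambda*||prox|| = 8.5686
Total = 13.53


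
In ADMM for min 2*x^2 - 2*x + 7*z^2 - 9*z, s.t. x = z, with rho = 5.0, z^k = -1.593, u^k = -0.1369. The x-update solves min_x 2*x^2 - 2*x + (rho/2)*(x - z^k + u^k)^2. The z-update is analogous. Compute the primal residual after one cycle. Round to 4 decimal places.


ADMM iteration with rho = 5.0, z^k = -1.593, u^k = -0.1369
Step 1: x-update.
Minimize 2*x^2 - 2*x + (5.0/2)*(x + 1.593 - 0.1369)^2
FOC: (2*2 + 5.0)*x = 2 + 5.0*(-1.593 + 0.1369)
x^{k+1} = -0.5867
Step 2: z-update.
Minimize 7*z^2 - 9*z + (5.0/2)*(-0.5867 - z - 0.1369)^2
FOC: (2*7 + 5.0)*z = 9 + 5.0*(-0.5867 - 0.1369)
z^{k+1} = 0.2833
Step 3: u-update.
u^{k+1} = -0.1369 - 0.5867 - 0.2833 = -1.0069
Step 4: Primal residual = |-0.5867 - 0.2833| = 0.87


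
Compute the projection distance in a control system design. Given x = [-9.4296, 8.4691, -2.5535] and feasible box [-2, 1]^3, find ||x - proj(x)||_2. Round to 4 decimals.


Project each component onto [-2, 1].
clip(-9.4296) = -2.0, clip(8.4691) = 1.0, clip(-2.5535) = -2.0
Projection = [-2.0, 1.0, -2.0]
Squared diffs: [55.199, 55.7875, 0.3064]
Distance = sqrt(111.2929) = 10.5495


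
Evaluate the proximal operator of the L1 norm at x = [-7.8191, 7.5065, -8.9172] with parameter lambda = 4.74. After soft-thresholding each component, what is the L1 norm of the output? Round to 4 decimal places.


Soft-thresholding with lambda = 4.74:
prox(-7.8191) = sign(-7.8191)*max(|-7.8191| - 4.74, 0) = -3.0791
prox(7.5065) = sign(7.5065)*max(|7.5065| - 4.74, 0) = 2.7665
prox(-8.9172) = sign(-8.9172)*max(|-8.9172| - 4.74, 0) = -4.1772
prox(x) = [-3.0791, 2.7665, -4.1772]
||prox(x)||_1 = 3.0791 + 2.7665 + 4.1772 = 10.0228


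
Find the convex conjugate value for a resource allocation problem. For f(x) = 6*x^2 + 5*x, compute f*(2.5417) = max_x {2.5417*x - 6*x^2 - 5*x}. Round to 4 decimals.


f*(y) = sup_x {y*x - a*x^2 - b*x} = sup_x {(y-b)*x - a*x^2}
FOC: (y - b) - 2a*x = 0 => x* = (y - b)/(2a)
x* = (2.5417 - 5)/(2*6) = -0.2049
f*(2.5417) = (y-b)^2/(4a) = (2.5417 - 5)^2/(4*6)
= 6.0432/24 = 0.2518


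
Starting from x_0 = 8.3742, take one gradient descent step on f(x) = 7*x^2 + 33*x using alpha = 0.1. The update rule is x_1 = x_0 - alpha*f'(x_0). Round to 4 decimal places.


We compute the gradient at x_0 and apply the update.
f'(x) = 14*x + 33
f'(8.3742) = 14*8.3742 + 33 = 150.2388
x_1 = 8.3742 - 0.1*150.2388 = -6.6497


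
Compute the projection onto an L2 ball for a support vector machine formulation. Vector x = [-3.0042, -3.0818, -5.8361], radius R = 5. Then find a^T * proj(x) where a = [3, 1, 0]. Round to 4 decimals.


Step 1: Compute ||x|| (intermediates to 6 decimals).
||x|| = sqrt((-3.0042)^2 + (-3.0818)^2 + (-5.8361)^2) = 7.251398
Step 2: Project.
Since ||x|| > R, scale = R/||x|| = 5/7.251398 = 0.689522, proj(x) = scale * x
proj(x) = [-2.071462, -2.124969, -4.024119]
Step 3: Dot product.
a^T * proj(x) = 3*(-2.071462) + 1*(-2.124969) + 0*(-4.024119) = -8.3394


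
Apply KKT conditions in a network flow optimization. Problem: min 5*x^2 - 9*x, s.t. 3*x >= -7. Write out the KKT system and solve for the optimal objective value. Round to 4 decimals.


Step 1: Try lambda = 0 (constraint inactive).
Stationarity: 2*5*x - 9 = 0
x* = 9/(2*5) = 0.9
Check constraint: 3*0.9 = 2.7 >= -7 -- satisfied.
Step 2: Compute optimal value.
f(x*) = 5*0.9^2 - 9*0.9 = -4.05


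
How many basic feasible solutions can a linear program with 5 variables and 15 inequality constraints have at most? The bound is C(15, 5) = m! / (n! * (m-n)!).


Each vertex corresponds to some choice of n active constraints out of m, so the number of vertices is at most C(m, n) = m! / (n!(m-n)!).
m = 15, n = 5
Numerator: 15 * 14 * 13 * 12 * 11
Denominator: 5! = 120
C(15, 5) = 3003


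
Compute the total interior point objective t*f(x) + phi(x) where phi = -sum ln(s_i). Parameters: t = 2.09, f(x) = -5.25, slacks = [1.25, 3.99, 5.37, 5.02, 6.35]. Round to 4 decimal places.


Step 1: Compute log-barrier.
ln values: [0.2231, 1.3838, 1.6808, 1.6134, 1.8485]
phi = -(0.2231 + 1.3838 + 1.6808 + 1.6134 + 1.8485) = -6.7496
Step 2: Compute augmented objective.
t*f(x) = 2.09*-5.25 = -10.9725
Total = -10.9725 - 6.7496 = -17.7221


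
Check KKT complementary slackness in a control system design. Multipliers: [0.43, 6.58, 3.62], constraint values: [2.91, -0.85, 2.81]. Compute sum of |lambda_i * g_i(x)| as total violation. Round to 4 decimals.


KKT complementary slackness check:
lambda_1 * g_1 = 0.43 * 2.91 = 1.2513
lambda_2 * g_2 = 6.58 * -0.85 = -5.593
lambda_3 * g_3 = 3.62 * 2.81 = 10.1722
Total violation = 1.2513 + 5.593 + 10.1722 = 17.0165


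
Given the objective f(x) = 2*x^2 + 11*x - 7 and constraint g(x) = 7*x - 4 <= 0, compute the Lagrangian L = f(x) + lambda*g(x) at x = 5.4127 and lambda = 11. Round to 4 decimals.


Step 1: Evaluate f(x).
f(5.4127) = 2*5.4127^2 + 11*5.4127 - 7 = 111.1343
Step 2: Evaluate g(x).
g(5.4127) = 7*5.4127 - 4 = 33.8889
Step 3: Compute Lagrangian.
L = 111.1343 + 11*33.8889 = 483.9122


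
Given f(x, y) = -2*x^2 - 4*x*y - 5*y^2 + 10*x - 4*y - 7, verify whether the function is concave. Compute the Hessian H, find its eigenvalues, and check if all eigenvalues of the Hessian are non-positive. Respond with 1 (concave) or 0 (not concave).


The Hessian of f(x,y) = -2*x^2 - 4*x*y - 5*y^2 + 10*x - 4*y - 7 is:
H = [[-4, -4], [-4, -10]]
Trace = -4 - 10 = -14
Determinant = -4*-10 - (-4)^2 = 24
Discriminant = (-14)^2 - 4*24 = 100.0
Eigenvalues: lambda_1 = -12.0, lambda_2 = -2.0
The function is concave.

1


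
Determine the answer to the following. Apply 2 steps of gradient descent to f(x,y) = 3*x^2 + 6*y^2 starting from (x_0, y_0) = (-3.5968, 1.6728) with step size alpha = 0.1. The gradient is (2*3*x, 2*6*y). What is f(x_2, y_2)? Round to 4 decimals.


Gradient descent on f(x,y) = 3*x^2 + 6*y^2.
Starting point: (-3.5968, 1.6728), alpha = 0.1
Step 1: grad_x = 2*3*-3.5968 = -21.5808, grad_y = 2*6*1.6728 = 20.0736
  x_1 = -3.5968 - 0.1*-21.5808 = -1.4387
  y_1 = 1.6728 - 0.1*20.0736 = -0.3346
Step 2: grad_x = 2*3*-1.4387 = -8.6323, grad_y = 2*6*-0.3346 = -4.0147
  x_2 = -1.4387 - 0.1*-8.6323 = -0.5755
  y_2 = -0.3346 - 0.1*-4.0147 = 0.0669
f(-0.5755, 0.0669) = 3*(-0.5755)^2 + 6*0.0669^2 = 1.0204


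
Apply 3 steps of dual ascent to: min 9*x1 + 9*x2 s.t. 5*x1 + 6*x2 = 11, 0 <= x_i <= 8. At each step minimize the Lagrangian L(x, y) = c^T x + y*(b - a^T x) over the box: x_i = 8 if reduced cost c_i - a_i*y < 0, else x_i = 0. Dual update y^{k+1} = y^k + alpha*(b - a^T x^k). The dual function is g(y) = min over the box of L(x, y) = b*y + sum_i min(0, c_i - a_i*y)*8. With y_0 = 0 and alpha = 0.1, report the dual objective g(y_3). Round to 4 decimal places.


Dual ascent for LP: min 9*x1 + 9*x2, 5*x1 + 6*x2 = 11, 0 <= x_i <= 8
Step 1: y^k = 0.0, reduced costs: (9.0, 9.0)
  x^k = (0.0, 0.0), subgradient = b - a^T x = 11.0
  y^{k+1} = 0.0 + 0.1*11.0 = 1.1
Step 2: y^k = 1.1, reduced costs: (3.5, 2.4)
  x^k = (0.0, 0.0), subgradient = b - a^T x = 11.0
  y^{k+1} = 1.1 + 0.1*11.0 = 2.2
Step 3: y^k = 2.2, reduced costs: (-2.0, -4.2)
  x^k = (8.0, 8.0), subgradient = b - a^T x = -77.0
  y^{k+1} = 2.2 + 0.1*-77.0 = -5.5
Dual objective at y_3 = -5.5: reduced costs (36.5, 42.0), box minimizer x = (0.0, 0.0)
g(y_3) = b*y + (c1 - a1*y)*x1 + (c2 - a2*y)*x2 = 11*(-5.5) + 36.5*0.0 + 42.0*0.0 = -60.5 + 0.0 + 0.0 = -60.5


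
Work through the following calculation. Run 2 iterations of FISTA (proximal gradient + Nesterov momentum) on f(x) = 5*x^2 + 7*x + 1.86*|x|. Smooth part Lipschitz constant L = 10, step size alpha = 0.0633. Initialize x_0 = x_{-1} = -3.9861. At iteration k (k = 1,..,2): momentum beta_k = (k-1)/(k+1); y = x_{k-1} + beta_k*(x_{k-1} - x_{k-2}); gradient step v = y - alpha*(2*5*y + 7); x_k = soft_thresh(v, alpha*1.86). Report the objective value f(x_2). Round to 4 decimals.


FISTA on f(x) = 5*x^2 + 7*x + 1.86*|x|
L = 10, alpha = 0.0633
Iteration 1: beta = 0.0, y = -3.9861 + 0.0*(-3.9861 + 3.9861) = -3.9861
  grad(y) = -32.861, v = y - alpha*grad = -1.906
  prox(v) = soft_thresh(-1.906, 0.1177) = -1.7883
Iteration 2: beta = 0.3333, y = -1.7883 + 0.3333*(-1.7883 + 3.9861) = -1.0556
  grad(y) = -3.5565, v = y - alpha*grad = -0.8305
  prox(v) = soft_thresh(-0.8305, 0.1177) = -0.7128
f(x_2) = 5*(-0.7128)^2 + 7*(-0.7128) + 1.86*|-0.7128| = -1.1234


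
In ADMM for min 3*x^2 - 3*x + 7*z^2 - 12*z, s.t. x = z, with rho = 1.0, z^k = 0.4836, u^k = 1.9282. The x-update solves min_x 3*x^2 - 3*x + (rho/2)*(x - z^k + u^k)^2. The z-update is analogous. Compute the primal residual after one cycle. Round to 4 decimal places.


ADMM iteration with rho = 1.0, z^k = 0.4836, u^k = 1.9282
Step 1: x-update.
Minimize 3*x^2 - 3*x + (1.0/2)*(x - 0.4836 + 1.9282)^2
FOC: (2*3 + 1.0)*x = 3 + 1.0*(0.4836 - 1.9282)
x^{k+1} = 0.2222
Step 2: z-update.
Minimize 7*z^2 - 12*z + (1.0/2)*(0.2222 - z + 1.9282)^2
FOC: (2*7 + 1.0)*z = 12 + 1.0*(0.2222 + 1.9282)
z^{k+1} = 0.9434
Step 3: u-update.
u^{k+1} = 1.9282 + 0.2222 - 0.9434 = 1.207
Step 4: Primal residual = |0.2222 - 0.9434| = 0.7212


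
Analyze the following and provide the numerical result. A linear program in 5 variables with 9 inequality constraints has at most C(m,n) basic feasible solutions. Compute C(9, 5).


Each vertex corresponds to some choice of n active constraints out of m, so the number of vertices is at most C(m, n) = m! / (n!(m-n)!).
m = 9, n = 5
Numerator: 9 * 8 * 7 * 6 * 5
Denominator: 5! = 120
C(9, 5) = 126


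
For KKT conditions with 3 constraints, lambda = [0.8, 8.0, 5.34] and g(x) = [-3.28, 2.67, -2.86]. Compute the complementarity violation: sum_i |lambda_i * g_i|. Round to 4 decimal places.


KKT complementary slackness check:
lambda_1 * g_1 = 0.8 * -3.28 = -2.624
lambda_2 * g_2 = 8.0 * 2.67 = 21.36
lambda_3 * g_3 = 5.34 * -2.86 = -15.2724
Total violation = 2.624 + 21.36 + 15.2724 = 39.2564


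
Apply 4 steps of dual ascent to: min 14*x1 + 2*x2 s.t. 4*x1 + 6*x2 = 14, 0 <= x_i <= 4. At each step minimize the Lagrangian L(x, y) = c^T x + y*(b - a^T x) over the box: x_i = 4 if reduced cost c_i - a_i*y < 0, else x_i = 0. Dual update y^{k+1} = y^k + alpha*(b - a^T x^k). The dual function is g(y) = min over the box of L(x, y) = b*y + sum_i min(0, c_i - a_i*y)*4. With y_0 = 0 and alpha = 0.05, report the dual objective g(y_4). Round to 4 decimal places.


Dual ascent for LP: min 14*x1 + 2*x2, 4*x1 + 6*x2 = 14, 0 <= x_i <= 4
Step 1: y^k = 0.0, reduced costs: (14.0, 2.0)
  x^k = (0.0, 0.0), subgradient = b - a^T x = 14.0
  y^{k+1} = 0.0 + 0.05*14.0 = 0.7
Step 2: y^k = 0.7, reduced costs: (11.2, -2.2)
  x^k = (0.0, 4.0), subgradient = b - a^T x = -10.0
  y^{k+1} = 0.7 + 0.05*-10.0 = 0.2
Step 3: y^k = 0.2, reduced costs: (13.2, 0.8)
  x^k = (0.0, 0.0), subgradient = b - a^T x = 14.0
  y^{k+1} = 0.2 + 0.05*14.0 = 0.9
Step 4: y^k = 0.9, reduced costs: (10.4, -3.4)
  x^k = (0.0, 4.0), subgradient = b - a^T x = -10.0
  y^{k+1} = 0.9 + 0.05*-10.0 = 0.4
Dual objective at y_4 = 0.4: reduced costs (12.4, -0.4), box minimizer x = (0.0, 4.0)
g(y_4) = b*y + (c1 - a1*y)*x1 + (c2 - a2*y)*x2 = 14*0.4 + 12.4*0.0 + (-0.4)*4.0 = 5.6 + 0.0 - 1.6 = 4.0


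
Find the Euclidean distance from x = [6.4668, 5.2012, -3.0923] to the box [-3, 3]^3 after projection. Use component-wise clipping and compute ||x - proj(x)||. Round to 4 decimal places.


Project each component onto [-3, 3].
clip(6.4668) = 3.0, clip(5.2012) = 3.0, clip(-3.0923) = -3.0
Projection = [3.0, 3.0, -3.0]
Squared diffs: [12.0187, 4.8453, 0.0085]
Distance = sqrt(16.8725) = 4.1076


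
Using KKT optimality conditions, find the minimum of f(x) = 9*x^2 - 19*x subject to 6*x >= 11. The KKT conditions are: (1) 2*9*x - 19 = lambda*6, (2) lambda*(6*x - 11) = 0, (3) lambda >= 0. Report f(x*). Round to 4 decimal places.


Step 1: Try lambda = 0 (constraint inactive).
x_unc = 19/(2*9) = 1.0556
Check: 6*1.0556 = 6.3336 < 11 -- violated!
Step 2: Constraint must be active: 6*x = 11
x* = 11/6 = 1.8333 (rounded; the exact value 11/6 is used below)
lambda = (2*9*(11/6) - 19)/6 = 2.3333
Step 3: Compute optimal value.
f(x*) = 9*(11/6)^2 - 19*(11/6) = -4.5833


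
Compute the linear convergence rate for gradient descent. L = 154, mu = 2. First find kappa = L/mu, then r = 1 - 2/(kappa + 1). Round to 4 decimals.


Step 1: Compute the condition number.
kappa = L/mu = 154/2 = 77.0
Step 2: Compute the convergence rate.
r = 1 - 2/(kappa + 1) = 1 - 2*mu/(L + mu) = (L - mu)/(L + mu) = 152/156 = 0.9744


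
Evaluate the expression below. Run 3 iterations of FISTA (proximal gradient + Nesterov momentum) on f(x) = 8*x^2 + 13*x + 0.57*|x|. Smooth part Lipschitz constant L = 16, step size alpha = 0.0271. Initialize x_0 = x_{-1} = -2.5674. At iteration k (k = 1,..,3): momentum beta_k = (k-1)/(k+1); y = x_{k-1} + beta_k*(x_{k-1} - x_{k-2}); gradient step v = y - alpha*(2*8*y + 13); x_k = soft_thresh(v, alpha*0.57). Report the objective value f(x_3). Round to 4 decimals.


FISTA on f(x) = 8*x^2 + 13*x + 0.57*|x|
L = 16, alpha = 0.0271
Iteration 1: beta = 0.0, y = -2.5674 + 0.0*(-2.5674 + 2.5674) = -2.5674
  grad(y) = -28.0784, v = y - alpha*grad = -1.8065
  prox(v) = soft_thresh(-1.8065, 0.0154) = -1.791
Iteration 2: beta = 0.3333, y = -1.791 + 0.3333*(-1.791 + 2.5674) = -1.5322
  grad(y) = -11.5158, v = y - alpha*grad = -1.2202
  prox(v) = soft_thresh(-1.2202, 0.0154) = -1.2047
Iteration 3: beta = 0.5, y = -1.2047 + 0.5*(-1.2047 + 1.791) = -0.9116
  grad(y) = -1.5849, v = y - alpha*grad = -0.8686
  prox(v) = soft_thresh(-0.8686, 0.0154) = -0.8532
f(x_3) = 8*(-0.8532)^2 + 13*(-0.8532) + 0.57*|-0.8532| = -4.7817


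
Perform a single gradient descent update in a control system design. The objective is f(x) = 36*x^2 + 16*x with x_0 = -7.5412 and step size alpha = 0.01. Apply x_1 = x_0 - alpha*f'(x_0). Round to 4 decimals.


We compute the gradient at x_0 and apply the update.
f'(x) = 72*x + 16
f'(-7.5412) = 72*-7.5412 + 16 = -526.9664
x_1 = -7.5412 - 0.01*-526.9664 = -2.2715


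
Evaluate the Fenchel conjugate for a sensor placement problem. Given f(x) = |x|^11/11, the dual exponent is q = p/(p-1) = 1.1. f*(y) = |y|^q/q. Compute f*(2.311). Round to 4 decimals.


The conjugate exponent q satisfies 1/p + 1/q = 1.
p = 11, so q = 11/(11 - 1) = 1.1
|y|^q = 2.311^1.1 = 2.5129
f*(2.311) = 2.5129 / 1.1 = 2.2845


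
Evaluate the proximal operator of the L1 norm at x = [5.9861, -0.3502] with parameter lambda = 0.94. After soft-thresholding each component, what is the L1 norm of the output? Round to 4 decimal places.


Soft-thresholding with lambda = 0.94:
prox(5.9861) = sign(5.9861)*max(|5.9861| - 0.94, 0) = 5.0461
prox(-0.3502) = sign(-0.3502)*max(|-0.3502| - 0.94, 0) = 0.0
prox(x) = [5.0461, 0.0]
||prox(x)||_1 = 5.0461 + 0.0 = 5.0461


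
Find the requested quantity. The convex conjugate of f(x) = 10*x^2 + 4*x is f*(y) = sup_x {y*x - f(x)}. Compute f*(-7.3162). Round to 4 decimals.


f*(y) = sup_x {y*x - a*x^2 - b*x} = sup_x {(y-b)*x - a*x^2}
FOC: (y - b) - 2a*x = 0 => x* = (y - b)/(2a)
x* = (-7.3162 - 4)/(2*10) = -0.5658
f*(-7.3162) = (y-b)^2/(4a) = (-7.3162 - 4)^2/(4*10)
= 128.0564/40 = 3.2014
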